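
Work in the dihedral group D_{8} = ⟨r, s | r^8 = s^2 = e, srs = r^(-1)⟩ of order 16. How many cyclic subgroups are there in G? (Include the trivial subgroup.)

12

Each element a generates a cyclic subgroup ⟨a⟩; distinct elements may generate the same one (a cyclic group of order d has φ(d) generators).
Cyclic subgroups by order — order 1: 1; order 2: 9; order 4: 1; order 8: 1.
Total: 12.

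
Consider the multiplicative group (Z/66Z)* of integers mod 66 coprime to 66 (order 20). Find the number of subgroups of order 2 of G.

3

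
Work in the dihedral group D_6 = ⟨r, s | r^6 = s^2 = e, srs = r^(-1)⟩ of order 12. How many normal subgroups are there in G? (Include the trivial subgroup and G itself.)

G has 16 subgroups. Checking conjugation-invariance by order — order 1: 1/1 normal; order 2: 1/7 normal; order 3: 1/1 normal; order 4: 0/3 normal; order 6: 3/3 normal; order 12: 1/1 normal.
Total normal subgroups: 7.

7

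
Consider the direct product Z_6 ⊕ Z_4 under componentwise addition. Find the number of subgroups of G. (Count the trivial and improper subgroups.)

16

|G| = 24, so by Lagrange every subgroup order divides 24. Divisors: 1, 2, 3, 4, 6, 8, 12, 24.
Subgroups by order — order 1: 1; order 2: 3; order 3: 1; order 4: 3; order 6: 3; order 8: 1; order 12: 3; order 24: 1.
Total: 1 + 3 + 1 + 3 + 3 + 1 + 3 + 1 = 16.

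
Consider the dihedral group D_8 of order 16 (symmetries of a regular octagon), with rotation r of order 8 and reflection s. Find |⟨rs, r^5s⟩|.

|⟨rs⟩| = 2 and |⟨r^5s⟩| = 2, so |H| is a multiple of lcm(2, 2) = 2 and divides |G| = 16.
Closing under the operation: H = {e, r^4, rs, r^5s}, so |H| = 4.

4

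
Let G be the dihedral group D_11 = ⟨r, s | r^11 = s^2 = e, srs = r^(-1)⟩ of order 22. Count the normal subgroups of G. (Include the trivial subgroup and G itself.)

3

G has 14 subgroups. Checking conjugation-invariance by order — order 1: 1/1 normal; order 2: 0/11 normal; order 11: 1/1 normal; order 22: 1/1 normal.
Total normal subgroups: 3.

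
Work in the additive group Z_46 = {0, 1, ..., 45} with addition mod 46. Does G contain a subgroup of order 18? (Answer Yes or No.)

No

18 does not divide |G| = 46, so by Lagrange no subgroup of order 18 exists.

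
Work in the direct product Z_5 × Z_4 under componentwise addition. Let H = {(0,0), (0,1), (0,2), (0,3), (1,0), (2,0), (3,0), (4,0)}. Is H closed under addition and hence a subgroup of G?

|H| = 8 does not divide |G| = 20, so by Lagrange H is not a subgroup.

No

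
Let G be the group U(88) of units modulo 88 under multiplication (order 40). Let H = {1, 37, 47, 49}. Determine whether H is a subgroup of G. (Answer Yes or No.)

49 ∈ H but its inverse 9 ∉ H, so H is not a subgroup.

No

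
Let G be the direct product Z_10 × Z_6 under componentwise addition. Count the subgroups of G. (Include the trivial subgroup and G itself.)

20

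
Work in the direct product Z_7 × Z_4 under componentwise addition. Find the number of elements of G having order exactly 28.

12

An element (a,b) has order lcm(ord(a), ord(b)); count pairs with lcm equal to 28.
Enumerating gives 12 such elements.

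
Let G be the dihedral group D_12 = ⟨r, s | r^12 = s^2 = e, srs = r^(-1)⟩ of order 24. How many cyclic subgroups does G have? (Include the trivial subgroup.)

18

A cyclic subgroup of order d is generated by each of its φ(d) elements of order d, so the cyclic subgroups of order d number (#elements of order d)/φ(d).
Cyclic subgroups by order — order 1: 1; order 2: 13; order 3: 1; order 4: 1; order 6: 1; order 12: 1.
Total: 18.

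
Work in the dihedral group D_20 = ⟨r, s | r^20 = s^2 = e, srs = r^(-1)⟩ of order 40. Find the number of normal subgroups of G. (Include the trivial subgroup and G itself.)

G has 48 subgroups. Checking conjugation-invariance by order — order 1: 1/1 normal; order 2: 1/21 normal; order 4: 1/11 normal; order 5: 1/1 normal; order 8: 0/5 normal; order 10: 1/5 normal; order 20: 3/3 normal; order 40: 1/1 normal.
Total normal subgroups: 9.

9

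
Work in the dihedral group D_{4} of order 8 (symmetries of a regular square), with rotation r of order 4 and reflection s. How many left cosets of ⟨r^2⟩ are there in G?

4

|⟨r^2⟩| = 2 and |G| = 8.
By Lagrange, [G : H] = |G|/|H| = 8/2 = 4.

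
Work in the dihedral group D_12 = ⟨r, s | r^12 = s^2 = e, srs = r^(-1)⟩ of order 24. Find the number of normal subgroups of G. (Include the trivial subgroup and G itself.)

G has 34 subgroups. Checking conjugation-invariance by order — order 1: 1/1 normal; order 2: 1/13 normal; order 3: 1/1 normal; order 4: 1/7 normal; order 6: 1/5 normal; order 8: 0/3 normal; order 12: 3/3 normal; order 24: 1/1 normal.
Total normal subgroups: 9.

9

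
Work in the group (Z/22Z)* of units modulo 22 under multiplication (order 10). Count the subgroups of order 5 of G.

|G| = 10 and 5 | 10, so subgroups of order 5 are possible by Lagrange.
The subgroups of order 5 are: {1, 3, 5, 9, 15}.
So G has 1 subgroup of order 5.

1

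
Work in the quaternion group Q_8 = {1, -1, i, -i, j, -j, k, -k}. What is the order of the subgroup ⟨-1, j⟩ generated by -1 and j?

|⟨-1⟩| = 2 and |⟨j⟩| = 4, so |H| is a multiple of lcm(2, 4) = 4 and divides |G| = 8.
Closing under the operation: H = {1, -1, j, -j}, so |H| = 4.

4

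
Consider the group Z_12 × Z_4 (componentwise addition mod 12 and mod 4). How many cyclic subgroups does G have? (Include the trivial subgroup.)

Each element a generates a cyclic subgroup ⟨a⟩; distinct elements may generate the same one (a cyclic group of order d has φ(d) generators).
Cyclic subgroups by order — order 1: 1; order 2: 3; order 3: 1; order 4: 6; order 6: 3; order 12: 6.
Total: 20.

20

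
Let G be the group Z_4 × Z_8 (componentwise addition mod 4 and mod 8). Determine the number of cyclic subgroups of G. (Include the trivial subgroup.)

14

Group the elements of G by the cyclic subgroup they generate; each cyclic subgroup of order d accounts for φ(d) elements.
Cyclic subgroups by order — order 1: 1; order 2: 3; order 4: 6; order 8: 4.
Total: 14.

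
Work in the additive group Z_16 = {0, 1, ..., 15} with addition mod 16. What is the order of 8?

2

In Z_16, the order of an element a is n/gcd(a, n).
gcd(8, 16) = 8, so |⟨8⟩| = 16/8 = 2.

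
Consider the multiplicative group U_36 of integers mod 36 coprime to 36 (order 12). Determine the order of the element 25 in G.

3

Compute successive powers of 25 mod 36: 25, 13, 1; 25^3 ≡ 1 (mod 36).
So |⟨25⟩| = 3.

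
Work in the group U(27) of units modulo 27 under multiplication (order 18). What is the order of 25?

9

Compute successive powers of 25 mod 27: 25, 4, 19, 16, 22, 10, 7, 13, …; 25^9 ≡ 1 (mod 27).
So |⟨25⟩| = 9.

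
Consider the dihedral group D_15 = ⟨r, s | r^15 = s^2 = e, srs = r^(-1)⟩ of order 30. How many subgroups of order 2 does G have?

15

|G| = 30 and 2 | 30, so subgroups of order 2 are possible by Lagrange.
The subgroups of order 2 are: {e, r^10s}; {e, r^11s}; {e, r^12s}; {e, r^13s}; … (15 in all).
So G has 15 subgroups of order 2.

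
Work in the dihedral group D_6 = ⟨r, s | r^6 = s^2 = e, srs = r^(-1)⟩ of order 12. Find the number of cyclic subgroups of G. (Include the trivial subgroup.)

10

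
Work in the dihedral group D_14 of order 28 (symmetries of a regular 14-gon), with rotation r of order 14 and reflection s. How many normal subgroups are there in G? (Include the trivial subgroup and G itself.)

G has 28 subgroups. Checking conjugation-invariance by order — order 1: 1/1 normal; order 2: 1/15 normal; order 4: 0/7 normal; order 7: 1/1 normal; order 14: 3/3 normal; order 28: 1/1 normal.
Total normal subgroups: 7.

7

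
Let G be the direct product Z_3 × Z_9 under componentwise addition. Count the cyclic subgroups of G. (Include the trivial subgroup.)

8

Group the elements of G by the cyclic subgroup they generate; each cyclic subgroup of order d accounts for φ(d) elements.
Cyclic subgroups by order — order 1: 1; order 3: 4; order 9: 3.
Total: 8.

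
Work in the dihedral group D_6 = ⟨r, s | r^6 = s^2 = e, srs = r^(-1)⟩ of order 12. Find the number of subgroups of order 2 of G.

|G| = 12 and 2 | 12, so subgroups of order 2 are possible by Lagrange.
The subgroups of order 2 are: {e, r^2s}; {e, r^3}; {e, r^3s}; {e, r^4s}; … (7 in all).
So G has 7 subgroups of order 2.

7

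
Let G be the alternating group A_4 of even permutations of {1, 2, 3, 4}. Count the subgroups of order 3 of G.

4

|G| = 12 and 3 | 12, so subgroups of order 3 are possible by Lagrange.
The subgroups of order 3 are: {e, (1 2 3), (1 3 2)}; {e, (1 2 4), (1 4 2)}; {e, (1 3 4), (1 4 3)}; {e, (2 3 4), (2 4 3)}.
So G has 4 subgroups of order 3.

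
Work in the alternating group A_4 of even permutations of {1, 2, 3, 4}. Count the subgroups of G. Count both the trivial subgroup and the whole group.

|G| = 12, so by Lagrange every subgroup order divides 12. Divisors: 1, 2, 3, 4, 6, 12.
Subgroups by order — order 1: 1; order 2: 3; order 3: 4; order 4: 1; order 6: 0; order 12: 1.
Total: 1 + 3 + 4 + 1 + 0 + 1 = 10.

10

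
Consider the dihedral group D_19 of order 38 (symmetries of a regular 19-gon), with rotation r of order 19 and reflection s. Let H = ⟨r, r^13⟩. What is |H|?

19

|⟨r⟩| = 19 and |⟨r^13⟩| = 19, so |H| is a multiple of lcm(19, 19) = 19 and divides |G| = 38.
Closing under the operation: H = {e, r, r^2, r^3, r^4, r^5, r^6, r^7, r^8, r^9, r^10, r^11, r^12, r^13, r^14, r^15, r^16, r^17, r^18}, so |H| = 19.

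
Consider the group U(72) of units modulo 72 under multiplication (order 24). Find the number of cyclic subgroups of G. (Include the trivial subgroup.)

Group the elements of G by the cyclic subgroup they generate; each cyclic subgroup of order d accounts for φ(d) elements.
Cyclic subgroups by order — order 1: 1; order 2: 7; order 3: 1; order 6: 7.
Total: 16.

16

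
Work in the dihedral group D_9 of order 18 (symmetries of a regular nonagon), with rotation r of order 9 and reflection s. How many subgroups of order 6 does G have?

|G| = 18 and 6 | 18, so subgroups of order 6 are possible by Lagrange.
The subgroups of order 6 are: {e, r^3, r^6, r^2s, r^5s, r^8s}; {e, r^3, r^6, s, r^3s, r^6s}; {e, r^3, r^6, rs, r^4s, r^7s}.
So G has 3 subgroups of order 6.

3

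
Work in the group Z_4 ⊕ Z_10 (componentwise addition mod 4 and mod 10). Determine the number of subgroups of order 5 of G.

|G| = 40 and 5 | 40, so subgroups of order 5 are possible by Lagrange.
The subgroups of order 5 are: {(0,0), (0,2), (0,4), (0,6), (0,8)}.
So G has 1 subgroup of order 5.

1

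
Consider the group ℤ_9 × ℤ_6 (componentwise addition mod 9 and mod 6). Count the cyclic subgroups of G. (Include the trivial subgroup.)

16

Each element a generates a cyclic subgroup ⟨a⟩; distinct elements may generate the same one (a cyclic group of order d has φ(d) generators).
Cyclic subgroups by order — order 1: 1; order 2: 1; order 3: 4; order 6: 4; order 9: 3; order 18: 3.
Total: 16.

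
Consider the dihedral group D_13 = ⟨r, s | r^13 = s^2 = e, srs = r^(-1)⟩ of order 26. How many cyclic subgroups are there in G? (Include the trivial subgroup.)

A cyclic subgroup of order d is generated by each of its φ(d) elements of order d, so the cyclic subgroups of order d number (#elements of order d)/φ(d).
Cyclic subgroups by order — order 1: 1; order 2: 13; order 13: 1.
Total: 15.

15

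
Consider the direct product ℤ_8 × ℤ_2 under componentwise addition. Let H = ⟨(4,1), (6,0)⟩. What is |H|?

8

|⟨(4,1)⟩| = 2 and |⟨(6,0)⟩| = 4, so |H| is a multiple of lcm(2, 4) = 4 and divides |G| = 16.
Closing under the operation: H = {(0,0), (0,1), (2,0), (2,1), (4,0), (4,1), (6,0), (6,1)}, so |H| = 8.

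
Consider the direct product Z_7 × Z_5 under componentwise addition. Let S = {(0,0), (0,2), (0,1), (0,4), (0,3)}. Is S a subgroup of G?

Yes

|S| = 5 divides |G| = 35, consistent with Lagrange.
S contains the identity, every element's inverse is in S, and S is closed under +: it is a subgroup.
In fact S = ⟨(0,1)⟩.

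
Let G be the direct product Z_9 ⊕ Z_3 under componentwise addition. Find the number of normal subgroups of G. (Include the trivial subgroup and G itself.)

10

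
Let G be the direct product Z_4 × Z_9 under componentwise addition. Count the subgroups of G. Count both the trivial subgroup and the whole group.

9

|G| = 36, so by Lagrange every subgroup order divides 36. Divisors: 1, 2, 3, 4, 6, 9, 12, 18, 36.
Subgroups by order — order 1: 1; order 2: 1; order 3: 1; order 4: 1; order 6: 1; order 9: 1; order 12: 1; order 18: 1; order 36: 1.
Total: 1 + 1 + 1 + 1 + 1 + 1 + 1 + 1 + 1 = 9.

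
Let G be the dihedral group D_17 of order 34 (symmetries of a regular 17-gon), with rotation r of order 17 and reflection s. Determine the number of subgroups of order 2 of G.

|G| = 34 and 2 | 34, so subgroups of order 2 are possible by Lagrange.
The subgroups of order 2 are: {e, r^10s}; {e, r^11s}; {e, r^12s}; {e, r^13s}; … (17 in all).
So G has 17 subgroups of order 2.

17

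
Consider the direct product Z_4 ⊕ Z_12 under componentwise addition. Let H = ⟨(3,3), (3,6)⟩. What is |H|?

|⟨(3,3)⟩| = 4 and |⟨(3,6)⟩| = 4, so |H| is a multiple of lcm(4, 4) = 4 and divides |G| = 48.
Closing under the operation: H = {(0,0), (0,3), (0,6), (0,9), (1,0), (1,3), (1,6), (1,9), (2,0), (2,3), (2,6), (2,9), (3,0), (3,3), (3,6), (3,9)}, so |H| = 16.

16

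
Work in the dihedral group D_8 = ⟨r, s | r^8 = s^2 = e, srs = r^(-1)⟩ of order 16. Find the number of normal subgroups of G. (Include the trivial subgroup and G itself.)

G has 19 subgroups. Checking conjugation-invariance by order — order 1: 1/1 normal; order 2: 1/9 normal; order 4: 1/5 normal; order 8: 3/3 normal; order 16: 1/1 normal.
Total normal subgroups: 7.

7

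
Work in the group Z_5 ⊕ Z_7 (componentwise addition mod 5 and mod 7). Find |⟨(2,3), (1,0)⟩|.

|⟨(2,3)⟩| = 35 and |⟨(1,0)⟩| = 5, so |H| is a multiple of lcm(35, 5) = 35 and divides |G| = 35.
Closing {(2,3), (1,0)} under the group operation gives all of G, so |H| = 35.

35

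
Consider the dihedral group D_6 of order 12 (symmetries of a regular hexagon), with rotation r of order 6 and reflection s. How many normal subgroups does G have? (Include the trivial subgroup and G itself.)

7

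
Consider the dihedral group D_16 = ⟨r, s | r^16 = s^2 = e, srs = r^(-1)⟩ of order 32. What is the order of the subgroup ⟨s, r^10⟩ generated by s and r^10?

16

|⟨s⟩| = 2 and |⟨r^10⟩| = 8, so |H| is a multiple of lcm(2, 8) = 8 and divides |G| = 32.
Closing under the operation: H = {e, r^2, r^4, r^6, r^8, r^10, r^12, r^14, s, r^2s, r^4s, r^6s, r^8s, r^10s, r^12s, r^14s}, so |H| = 16.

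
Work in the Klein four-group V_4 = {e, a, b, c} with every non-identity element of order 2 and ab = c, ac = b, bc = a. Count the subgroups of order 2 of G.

|G| = 4 and 2 | 4, so subgroups of order 2 are possible by Lagrange.
The subgroups of order 2 are: {e, a}; {e, b}; {e, c}.
So G has 3 subgroups of order 2.

3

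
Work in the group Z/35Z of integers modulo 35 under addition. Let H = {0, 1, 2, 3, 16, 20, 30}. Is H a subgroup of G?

No

16 ∈ H but its inverse 19 ∉ H, so H is not a subgroup.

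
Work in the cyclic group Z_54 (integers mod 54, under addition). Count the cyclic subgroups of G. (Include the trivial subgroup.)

A cyclic subgroup of order d is generated by each of its φ(d) elements of order d, so the cyclic subgroups of order d number (#elements of order d)/φ(d).
Cyclic subgroups by order — order 1: 1; order 2: 1; order 3: 1; order 6: 1; order 9: 1; order 18: 1; order 27: 1; order 54: 1.
Total: 8.

8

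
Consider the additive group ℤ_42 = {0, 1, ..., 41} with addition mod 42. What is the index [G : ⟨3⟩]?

3

|⟨3⟩| = 14 and |G| = 42.
By Lagrange, [G : H] = |G|/|H| = 42/14 = 3.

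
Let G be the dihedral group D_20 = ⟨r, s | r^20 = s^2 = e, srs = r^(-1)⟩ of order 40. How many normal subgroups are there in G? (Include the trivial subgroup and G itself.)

G has 48 subgroups. Checking conjugation-invariance by order — order 1: 1/1 normal; order 2: 1/21 normal; order 4: 1/11 normal; order 5: 1/1 normal; order 8: 0/5 normal; order 10: 1/5 normal; order 20: 3/3 normal; order 40: 1/1 normal.
Total normal subgroups: 9.

9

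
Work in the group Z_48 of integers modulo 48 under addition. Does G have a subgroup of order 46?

46 does not divide |G| = 48, so by Lagrange no subgroup of order 46 exists.

No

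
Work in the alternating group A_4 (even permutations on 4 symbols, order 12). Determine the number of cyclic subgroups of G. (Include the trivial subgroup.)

8

A cyclic subgroup of order d is generated by each of its φ(d) elements of order d, so the cyclic subgroups of order d number (#elements of order d)/φ(d).
Cyclic subgroups by order — order 1: 1; order 2: 3; order 3: 4.
Total: 8.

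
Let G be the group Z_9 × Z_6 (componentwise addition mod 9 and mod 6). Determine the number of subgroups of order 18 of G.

|G| = 54 and 18 | 54, so subgroups of order 18 are possible by Lagrange.
The subgroups of order 18 are: {(0,0), (0,1), (0,2), (0,3), (0,4), (0,5), (3,0), (3,1), (3,2), (3,3), (3,4), (3,5), (6,0), (6,1), (6,2), (6,3), (6,4), (6,5)}; {(0,0), (0,3), (1,0), (1,3), (2,0), (2,3), (3,0), (3,3), (4,0), (4,3), (5,0), (5,3), (6,0), (6,3), (7,0), (7,3), (8,0), (8,3)}; {(0,0), (0,3), (1,1), (1,4), (2,2), (2,5), (3,0), (3,3), (4,1), (4,4), (5,2), (5,5), (6,0), (6,3), (7,1), (7,4), (8,2), (8,5)}; {(0,0), (0,3), (1,2), (1,5), (2,1), (2,4), (3,0), (3,3), (4,2), (4,5), (5,1), (5,4), (6,0), (6,3), (7,2), (7,5), (8,1), (8,4)}.
So G has 4 subgroups of order 18.

4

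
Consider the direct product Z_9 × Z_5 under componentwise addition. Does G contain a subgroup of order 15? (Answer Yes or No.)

15 | 45. A subgroup of order 15 is {(0,0), (0,1), (0,2), (0,3), (0,4), (3,0), (3,1), (3,2), (3,3), (3,4), (6,0), (6,1), (6,2), (6,3), (6,4)}.

Yes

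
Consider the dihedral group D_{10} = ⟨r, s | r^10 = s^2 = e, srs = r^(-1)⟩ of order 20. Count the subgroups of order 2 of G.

|G| = 20 and 2 | 20, so subgroups of order 2 are possible by Lagrange.
The subgroups of order 2 are: {e, r^2s}; {e, r^3s}; {e, r^4s}; {e, r^5}; … (11 in all).
So G has 11 subgroups of order 2.

11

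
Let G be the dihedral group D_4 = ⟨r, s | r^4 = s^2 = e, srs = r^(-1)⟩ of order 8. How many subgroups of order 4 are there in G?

3

|G| = 8 and 4 | 8, so subgroups of order 4 are possible by Lagrange.
The subgroups of order 4 are: {e, r, r^2, r^3}; {e, r^2, s, r^2s}; {e, r^2, rs, r^3s}.
So G has 3 subgroups of order 4.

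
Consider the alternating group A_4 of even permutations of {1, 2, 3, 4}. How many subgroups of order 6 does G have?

0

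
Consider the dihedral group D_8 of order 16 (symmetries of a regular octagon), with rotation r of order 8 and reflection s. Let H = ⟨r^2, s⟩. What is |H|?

8

|⟨r^2⟩| = 4 and |⟨s⟩| = 2, so |H| is a multiple of lcm(4, 2) = 4 and divides |G| = 16.
Closing under the operation: H = {e, r^2, r^4, r^6, s, r^2s, r^4s, r^6s}, so |H| = 8.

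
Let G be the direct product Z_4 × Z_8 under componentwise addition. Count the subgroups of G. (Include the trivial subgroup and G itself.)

22

|G| = 32, so by Lagrange every subgroup order divides 32. Divisors: 1, 2, 4, 8, 16, 32.
Subgroups by order — order 1: 1; order 2: 3; order 4: 7; order 8: 7; order 16: 3; order 32: 1.
Total: 1 + 3 + 7 + 7 + 3 + 1 = 22.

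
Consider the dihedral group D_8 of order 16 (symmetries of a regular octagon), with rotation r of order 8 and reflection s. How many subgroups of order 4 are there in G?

|G| = 16 and 4 | 16, so subgroups of order 4 are possible by Lagrange.
The subgroups of order 4 are: {e, r^2, r^4, r^6}; {e, r^4, r^2s, r^6s}; {e, r^4, r^3s, r^7s}; {e, r^4, s, r^4s}; … (5 in all).
So G has 5 subgroups of order 4.

5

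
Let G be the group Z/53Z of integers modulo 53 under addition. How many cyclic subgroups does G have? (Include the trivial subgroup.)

2

Group the elements of G by the cyclic subgroup they generate; each cyclic subgroup of order d accounts for φ(d) elements.
Cyclic subgroups by order — order 1: 1; order 53: 1.
Total: 2.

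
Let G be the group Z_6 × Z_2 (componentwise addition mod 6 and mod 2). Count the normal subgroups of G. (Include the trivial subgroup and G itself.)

G is abelian, so every subgroup is normal.
G has 10 subgroups in total, hence 10 normal subgroups.

10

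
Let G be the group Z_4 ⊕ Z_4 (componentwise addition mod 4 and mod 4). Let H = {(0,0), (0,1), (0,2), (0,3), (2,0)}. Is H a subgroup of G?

|H| = 5 does not divide |G| = 16, so by Lagrange H is not a subgroup.

No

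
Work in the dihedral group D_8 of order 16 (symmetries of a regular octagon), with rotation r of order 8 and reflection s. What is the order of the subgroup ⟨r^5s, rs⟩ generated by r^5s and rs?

4

|⟨r^5s⟩| = 2 and |⟨rs⟩| = 2, so |H| is a multiple of lcm(2, 2) = 2 and divides |G| = 16.
Closing under the operation: H = {e, r^4, rs, r^5s}, so |H| = 4.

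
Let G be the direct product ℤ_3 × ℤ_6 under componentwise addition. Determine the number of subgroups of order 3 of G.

4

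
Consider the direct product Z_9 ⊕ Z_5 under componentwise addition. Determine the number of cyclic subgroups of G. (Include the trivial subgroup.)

Each element a generates a cyclic subgroup ⟨a⟩; distinct elements may generate the same one (a cyclic group of order d has φ(d) generators).
Cyclic subgroups by order — order 1: 1; order 3: 1; order 5: 1; order 9: 1; order 15: 1; order 45: 1.
Total: 6.

6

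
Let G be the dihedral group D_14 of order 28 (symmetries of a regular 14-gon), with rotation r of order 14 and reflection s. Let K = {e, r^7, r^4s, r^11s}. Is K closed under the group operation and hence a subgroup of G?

|K| = 4 divides |G| = 28, consistent with Lagrange.
K contains the identity, every element's inverse is in K, and K is closed under ·: it is a subgroup.

Yes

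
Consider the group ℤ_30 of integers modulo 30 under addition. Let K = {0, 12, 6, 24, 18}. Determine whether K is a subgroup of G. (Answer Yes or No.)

Yes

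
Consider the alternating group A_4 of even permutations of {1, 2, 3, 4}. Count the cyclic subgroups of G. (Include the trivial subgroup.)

Each element a generates a cyclic subgroup ⟨a⟩; distinct elements may generate the same one (a cyclic group of order d has φ(d) generators).
Cyclic subgroups by order — order 1: 1; order 2: 3; order 3: 4.
Total: 8.

8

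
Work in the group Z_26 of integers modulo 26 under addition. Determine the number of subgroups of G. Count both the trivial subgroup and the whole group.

Subgroups of the cyclic group Z_26 correspond bijectively to divisors of 26.
Divisors of 26: 1, 2, 13, 26.
So Z_26 has 4 subgroups.

4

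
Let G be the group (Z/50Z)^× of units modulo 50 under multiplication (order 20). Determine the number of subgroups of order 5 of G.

|G| = 20 and 5 | 20, so subgroups of order 5 are possible by Lagrange.
The subgroups of order 5 are: {1, 11, 21, 31, 41}.
So G has 1 subgroup of order 5.

1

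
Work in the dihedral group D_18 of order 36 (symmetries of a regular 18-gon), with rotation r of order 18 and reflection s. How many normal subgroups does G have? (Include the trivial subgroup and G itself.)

9

G has 45 subgroups. Checking conjugation-invariance by order — order 1: 1/1 normal; order 2: 1/19 normal; order 3: 1/1 normal; order 4: 0/9 normal; order 6: 1/7 normal; order 9: 1/1 normal; order 12: 0/3 normal; order 18: 3/3 normal; order 36: 1/1 normal.
Total normal subgroups: 9.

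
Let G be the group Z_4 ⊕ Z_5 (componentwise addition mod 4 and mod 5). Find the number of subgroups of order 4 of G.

1

|G| = 20 and 4 | 20, so subgroups of order 4 are possible by Lagrange.
The subgroups of order 4 are: {(0,0), (1,0), (2,0), (3,0)}.
So G has 1 subgroup of order 4.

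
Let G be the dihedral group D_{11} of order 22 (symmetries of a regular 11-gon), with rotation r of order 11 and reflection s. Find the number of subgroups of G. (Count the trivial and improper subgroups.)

14

|G| = 22, so by Lagrange every subgroup order divides 22. Divisors: 1, 2, 11, 22.
Subgroups by order — order 1: 1; order 2: 11; order 11: 1; order 22: 1.
Total: 1 + 11 + 1 + 1 = 14.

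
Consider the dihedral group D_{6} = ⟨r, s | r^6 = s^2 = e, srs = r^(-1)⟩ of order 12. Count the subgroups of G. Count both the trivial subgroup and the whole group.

|G| = 12, so by Lagrange every subgroup order divides 12. Divisors: 1, 2, 3, 4, 6, 12.
Subgroups by order — order 1: 1; order 2: 7; order 3: 1; order 4: 3; order 6: 3; order 12: 1.
Total: 1 + 7 + 1 + 3 + 3 + 1 = 16.

16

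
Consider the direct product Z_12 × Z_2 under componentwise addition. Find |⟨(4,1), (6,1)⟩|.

12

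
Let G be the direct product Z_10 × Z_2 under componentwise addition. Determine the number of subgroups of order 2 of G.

|G| = 20 and 2 | 20, so subgroups of order 2 are possible by Lagrange.
The subgroups of order 2 are: {(0,0), (0,1)}; {(0,0), (5,0)}; {(0,0), (5,1)}.
So G has 3 subgroups of order 2.

3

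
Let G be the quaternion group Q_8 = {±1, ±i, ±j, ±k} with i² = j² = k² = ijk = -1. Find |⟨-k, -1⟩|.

4

|⟨-k⟩| = 4 and |⟨-1⟩| = 2, so |H| is a multiple of lcm(4, 2) = 4 and divides |G| = 8.
Closing under the operation: H = {1, -1, k, -k}, so |H| = 4.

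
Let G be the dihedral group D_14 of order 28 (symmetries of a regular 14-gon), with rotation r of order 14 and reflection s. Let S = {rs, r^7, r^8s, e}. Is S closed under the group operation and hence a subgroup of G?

|S| = 4 divides |G| = 28, consistent with Lagrange.
S contains the identity, every element's inverse is in S, and S is closed under ·: it is a subgroup.

Yes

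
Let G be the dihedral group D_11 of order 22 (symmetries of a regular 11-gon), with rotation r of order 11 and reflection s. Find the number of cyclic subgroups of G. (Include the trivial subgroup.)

13

Group the elements of G by the cyclic subgroup they generate; each cyclic subgroup of order d accounts for φ(d) elements.
Cyclic subgroups by order — order 1: 1; order 2: 11; order 11: 1.
Total: 13.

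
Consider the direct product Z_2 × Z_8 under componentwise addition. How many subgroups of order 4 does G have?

|G| = 16 and 4 | 16, so subgroups of order 4 are possible by Lagrange.
The subgroups of order 4 are: {(0,0), (0,2), (0,4), (0,6)}; {(0,0), (0,4), (1,0), (1,4)}; {(0,0), (0,4), (1,2), (1,6)}.
So G has 3 subgroups of order 4.

3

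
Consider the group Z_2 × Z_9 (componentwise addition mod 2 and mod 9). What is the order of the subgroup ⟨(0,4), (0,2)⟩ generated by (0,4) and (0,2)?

9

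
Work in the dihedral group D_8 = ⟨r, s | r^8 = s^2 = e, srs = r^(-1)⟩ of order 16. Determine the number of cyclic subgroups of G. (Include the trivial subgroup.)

A cyclic subgroup of order d is generated by each of its φ(d) elements of order d, so the cyclic subgroups of order d number (#elements of order d)/φ(d).
Cyclic subgroups by order — order 1: 1; order 2: 9; order 4: 1; order 8: 1.
Total: 12.

12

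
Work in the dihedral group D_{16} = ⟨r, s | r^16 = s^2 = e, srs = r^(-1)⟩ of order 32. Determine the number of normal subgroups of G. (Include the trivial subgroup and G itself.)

G has 36 subgroups. Checking conjugation-invariance by order — order 1: 1/1 normal; order 2: 1/17 normal; order 4: 1/9 normal; order 8: 1/5 normal; order 16: 3/3 normal; order 32: 1/1 normal.
Total normal subgroups: 8.

8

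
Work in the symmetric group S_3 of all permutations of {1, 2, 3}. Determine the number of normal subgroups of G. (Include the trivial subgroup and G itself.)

G has 6 subgroups. Checking conjugation-invariance by order — order 1: 1/1 normal; order 2: 0/3 normal; order 3: 1/1 normal; order 6: 1/1 normal.
Total normal subgroups: 3.

3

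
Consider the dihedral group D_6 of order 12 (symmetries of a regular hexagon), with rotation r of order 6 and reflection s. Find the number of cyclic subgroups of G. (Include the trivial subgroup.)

10

A cyclic subgroup of order d is generated by each of its φ(d) elements of order d, so the cyclic subgroups of order d number (#elements of order d)/φ(d).
Cyclic subgroups by order — order 1: 1; order 2: 7; order 3: 1; order 6: 1.
Total: 10.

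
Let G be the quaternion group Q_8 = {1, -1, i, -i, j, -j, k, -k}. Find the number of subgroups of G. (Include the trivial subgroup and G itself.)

|G| = 8, so by Lagrange every subgroup order divides 8. Divisors: 1, 2, 4, 8.
Subgroups by order — order 1: 1; order 2: 1; order 4: 3; order 8: 1.
Total: 1 + 1 + 3 + 1 = 6.

6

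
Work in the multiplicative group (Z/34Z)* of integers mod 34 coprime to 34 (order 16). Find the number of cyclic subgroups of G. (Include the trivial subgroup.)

5

A cyclic subgroup of order d is generated by each of its φ(d) elements of order d, so the cyclic subgroups of order d number (#elements of order d)/φ(d).
Cyclic subgroups by order — order 1: 1; order 2: 1; order 4: 1; order 8: 1; order 16: 1.
Total: 5.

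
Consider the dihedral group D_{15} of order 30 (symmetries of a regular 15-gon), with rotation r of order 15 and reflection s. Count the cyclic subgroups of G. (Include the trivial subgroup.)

Each element a generates a cyclic subgroup ⟨a⟩; distinct elements may generate the same one (a cyclic group of order d has φ(d) generators).
Cyclic subgroups by order — order 1: 1; order 2: 15; order 3: 1; order 5: 1; order 15: 1.
Total: 19.

19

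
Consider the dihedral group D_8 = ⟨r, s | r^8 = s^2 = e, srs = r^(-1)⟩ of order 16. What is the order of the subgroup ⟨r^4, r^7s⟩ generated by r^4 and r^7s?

|⟨r^4⟩| = 2 and |⟨r^7s⟩| = 2, so |H| is a multiple of lcm(2, 2) = 2 and divides |G| = 16.
Closing under the operation: H = {e, r^4, r^3s, r^7s}, so |H| = 4.

4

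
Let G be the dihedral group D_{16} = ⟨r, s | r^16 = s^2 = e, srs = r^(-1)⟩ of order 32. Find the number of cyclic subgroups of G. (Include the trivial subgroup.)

Each element a generates a cyclic subgroup ⟨a⟩; distinct elements may generate the same one (a cyclic group of order d has φ(d) generators).
Cyclic subgroups by order — order 1: 1; order 2: 17; order 4: 1; order 8: 1; order 16: 1.
Total: 21.

21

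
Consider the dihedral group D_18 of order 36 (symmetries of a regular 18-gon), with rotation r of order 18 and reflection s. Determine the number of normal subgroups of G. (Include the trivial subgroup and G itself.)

G has 45 subgroups. Checking conjugation-invariance by order — order 1: 1/1 normal; order 2: 1/19 normal; order 3: 1/1 normal; order 4: 0/9 normal; order 6: 1/7 normal; order 9: 1/1 normal; order 12: 0/3 normal; order 18: 3/3 normal; order 36: 1/1 normal.
Total normal subgroups: 9.

9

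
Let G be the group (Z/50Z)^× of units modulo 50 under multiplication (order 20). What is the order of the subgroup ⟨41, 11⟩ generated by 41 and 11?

5

|⟨41⟩| = 5 and |⟨11⟩| = 5, so |H| is a multiple of lcm(5, 5) = 5 and divides |G| = 20.
Closing under the operation: H = {1, 11, 21, 31, 41}, so |H| = 5.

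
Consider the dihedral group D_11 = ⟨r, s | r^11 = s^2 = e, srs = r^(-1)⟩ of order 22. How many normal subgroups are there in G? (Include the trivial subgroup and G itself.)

G has 14 subgroups. Checking conjugation-invariance by order — order 1: 1/1 normal; order 2: 0/11 normal; order 11: 1/1 normal; order 22: 1/1 normal.
Total normal subgroups: 3.

3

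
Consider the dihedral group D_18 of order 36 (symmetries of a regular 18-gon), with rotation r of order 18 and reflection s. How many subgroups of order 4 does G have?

9

|G| = 36 and 4 | 36, so subgroups of order 4 are possible by Lagrange.
The subgroups of order 4 are: {e, r^9, rs, r^10s}; {e, r^9, r^2s, r^11s}; {e, r^9, r^3s, r^12s}; {e, r^9, r^4s, r^13s}; … (9 in all).
So G has 9 subgroups of order 4.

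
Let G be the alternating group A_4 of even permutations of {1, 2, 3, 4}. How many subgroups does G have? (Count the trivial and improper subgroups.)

|G| = 12, so by Lagrange every subgroup order divides 12. Divisors: 1, 2, 3, 4, 6, 12.
Subgroups by order — order 1: 1; order 2: 3; order 3: 4; order 4: 1; order 6: 0; order 12: 1.
Total: 1 + 3 + 4 + 1 + 0 + 1 = 10.

10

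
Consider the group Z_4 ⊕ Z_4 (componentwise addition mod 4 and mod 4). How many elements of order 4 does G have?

12

An element (a,b) has order lcm(ord(a), ord(b)); count pairs with lcm equal to 4.
Enumerating gives 12 such elements.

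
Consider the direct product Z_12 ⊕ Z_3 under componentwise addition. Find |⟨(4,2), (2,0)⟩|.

|⟨(4,2)⟩| = 3 and |⟨(2,0)⟩| = 6, so |H| is a multiple of lcm(3, 6) = 6 and divides |G| = 36.
Closing under the operation: H = {(0,0), (0,1), (0,2), (2,0), (2,1), (2,2), (4,0), (4,1), (4,2), (6,0), (6,1), (6,2), (8,0), (8,1), (8,2), (10,0), (10,1), (10,2)}, so |H| = 18.

18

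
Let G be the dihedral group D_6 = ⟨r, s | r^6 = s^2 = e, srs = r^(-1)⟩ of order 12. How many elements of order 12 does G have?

0

No element of G has order 12 (even though 12 | 12).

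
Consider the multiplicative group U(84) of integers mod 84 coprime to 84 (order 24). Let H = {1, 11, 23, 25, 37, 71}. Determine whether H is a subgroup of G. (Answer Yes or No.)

Yes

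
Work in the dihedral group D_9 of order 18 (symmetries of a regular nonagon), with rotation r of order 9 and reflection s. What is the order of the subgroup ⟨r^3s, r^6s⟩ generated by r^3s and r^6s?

6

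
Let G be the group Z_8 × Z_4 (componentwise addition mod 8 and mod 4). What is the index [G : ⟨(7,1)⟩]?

|⟨(7,1)⟩| = 8 and |G| = 32.
By Lagrange, [G : H] = |G|/|H| = 32/8 = 4.

4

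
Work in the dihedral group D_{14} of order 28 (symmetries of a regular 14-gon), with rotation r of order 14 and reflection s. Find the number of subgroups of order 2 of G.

15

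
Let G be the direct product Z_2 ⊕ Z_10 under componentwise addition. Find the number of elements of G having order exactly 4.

An element (a,b) has order lcm(ord(a), ord(b)); count pairs with lcm equal to 4.
Enumerating gives 0 such elements.

0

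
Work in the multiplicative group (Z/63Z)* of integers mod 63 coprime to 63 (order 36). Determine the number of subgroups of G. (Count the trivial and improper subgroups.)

30

|G| = 36, so by Lagrange every subgroup order divides 36. Divisors: 1, 2, 3, 4, 6, 9, 12, 18, 36.
Subgroups by order — order 1: 1; order 2: 3; order 3: 4; order 4: 1; order 6: 12; order 9: 1; order 12: 4; order 18: 3; order 36: 1.
Total: 1 + 3 + 4 + 1 + 12 + 1 + 4 + 3 + 1 = 30.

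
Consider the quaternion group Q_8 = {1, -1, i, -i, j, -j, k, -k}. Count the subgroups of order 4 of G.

3

|G| = 8 and 4 | 8, so subgroups of order 4 are possible by Lagrange.
The subgroups of order 4 are: {1, -1, i, -i}; {1, -1, j, -j}; {1, -1, k, -k}.
So G has 3 subgroups of order 4.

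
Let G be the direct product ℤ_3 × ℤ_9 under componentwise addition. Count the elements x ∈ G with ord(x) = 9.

An element (a,b) has order lcm(ord(a), ord(b)); count pairs with lcm equal to 9.
Enumerating gives 18 such elements.

18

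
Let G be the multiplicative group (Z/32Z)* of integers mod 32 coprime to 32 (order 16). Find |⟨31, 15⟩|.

4

|⟨31⟩| = 2 and |⟨15⟩| = 2, so |H| is a multiple of lcm(2, 2) = 2 and divides |G| = 16.
Closing under the operation: H = {1, 15, 17, 31}, so |H| = 4.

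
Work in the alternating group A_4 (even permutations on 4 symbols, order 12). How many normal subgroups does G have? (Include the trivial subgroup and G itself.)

G has 10 subgroups. Checking conjugation-invariance by order — order 1: 1/1 normal; order 2: 0/3 normal; order 3: 0/4 normal; order 4: 1/1 normal; order 12: 1/1 normal.
Total normal subgroups: 3.

3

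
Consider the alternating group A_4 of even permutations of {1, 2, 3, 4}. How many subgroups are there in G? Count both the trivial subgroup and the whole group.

10

|G| = 12, so by Lagrange every subgroup order divides 12. Divisors: 1, 2, 3, 4, 6, 12.
Subgroups by order — order 1: 1; order 2: 3; order 3: 4; order 4: 1; order 6: 0; order 12: 1.
Total: 1 + 3 + 4 + 1 + 0 + 1 = 10.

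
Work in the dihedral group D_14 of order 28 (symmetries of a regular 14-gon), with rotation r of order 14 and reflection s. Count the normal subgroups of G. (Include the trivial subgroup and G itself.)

7

G has 28 subgroups. Checking conjugation-invariance by order — order 1: 1/1 normal; order 2: 1/15 normal; order 4: 0/7 normal; order 7: 1/1 normal; order 14: 3/3 normal; order 28: 1/1 normal.
Total normal subgroups: 7.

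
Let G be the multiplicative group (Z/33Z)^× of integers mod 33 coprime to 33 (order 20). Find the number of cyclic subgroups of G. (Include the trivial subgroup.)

8

A cyclic subgroup of order d is generated by each of its φ(d) elements of order d, so the cyclic subgroups of order d number (#elements of order d)/φ(d).
Cyclic subgroups by order — order 1: 1; order 2: 3; order 5: 1; order 10: 3.
Total: 8.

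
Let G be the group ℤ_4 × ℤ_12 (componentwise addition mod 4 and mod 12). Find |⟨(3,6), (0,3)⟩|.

|⟨(3,6)⟩| = 4 and |⟨(0,3)⟩| = 4, so |H| is a multiple of lcm(4, 4) = 4 and divides |G| = 48.
Closing under the operation: H = {(0,0), (0,3), (0,6), (0,9), (1,0), (1,3), (1,6), (1,9), (2,0), (2,3), (2,6), (2,9), (3,0), (3,3), (3,6), (3,9)}, so |H| = 16.

16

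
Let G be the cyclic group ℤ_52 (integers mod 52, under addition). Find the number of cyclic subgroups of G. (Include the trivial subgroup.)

6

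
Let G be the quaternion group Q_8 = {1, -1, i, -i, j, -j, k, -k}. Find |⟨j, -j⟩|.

|⟨j⟩| = 4 and |⟨-j⟩| = 4, so |H| is a multiple of lcm(4, 4) = 4 and divides |G| = 8.
Closing under the operation: H = {1, -1, j, -j}, so |H| = 4.

4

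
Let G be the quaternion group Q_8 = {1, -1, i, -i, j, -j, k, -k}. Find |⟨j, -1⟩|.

4

|⟨j⟩| = 4 and |⟨-1⟩| = 2, so |H| is a multiple of lcm(4, 2) = 4 and divides |G| = 8.
Closing under the operation: H = {1, -1, j, -j}, so |H| = 4.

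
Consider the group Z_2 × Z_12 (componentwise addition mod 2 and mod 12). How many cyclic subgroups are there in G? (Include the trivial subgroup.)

12

Group the elements of G by the cyclic subgroup they generate; each cyclic subgroup of order d accounts for φ(d) elements.
Cyclic subgroups by order — order 1: 1; order 2: 3; order 3: 1; order 4: 2; order 6: 3; order 12: 2.
Total: 12.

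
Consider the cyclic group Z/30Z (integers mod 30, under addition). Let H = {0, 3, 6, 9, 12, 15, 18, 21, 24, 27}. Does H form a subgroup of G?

|H| = 10 divides |G| = 30, consistent with Lagrange.
H contains the identity, every element's inverse is in H, and H is closed under +: it is a subgroup.
In fact H = ⟨3⟩.

Yes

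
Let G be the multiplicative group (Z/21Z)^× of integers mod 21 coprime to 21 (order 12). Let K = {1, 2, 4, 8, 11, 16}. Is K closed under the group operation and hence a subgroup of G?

Yes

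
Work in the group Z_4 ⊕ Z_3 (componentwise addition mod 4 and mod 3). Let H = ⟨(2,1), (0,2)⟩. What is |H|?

6

|⟨(2,1)⟩| = 6 and |⟨(0,2)⟩| = 3, so |H| is a multiple of lcm(6, 3) = 6 and divides |G| = 12.
Closing under the operation: H = {(0,0), (0,1), (0,2), (2,0), (2,1), (2,2)}, so |H| = 6.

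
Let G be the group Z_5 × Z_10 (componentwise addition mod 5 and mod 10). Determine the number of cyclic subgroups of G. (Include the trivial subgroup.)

14

Each element a generates a cyclic subgroup ⟨a⟩; distinct elements may generate the same one (a cyclic group of order d has φ(d) generators).
Cyclic subgroups by order — order 1: 1; order 2: 1; order 5: 6; order 10: 6.
Total: 14.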